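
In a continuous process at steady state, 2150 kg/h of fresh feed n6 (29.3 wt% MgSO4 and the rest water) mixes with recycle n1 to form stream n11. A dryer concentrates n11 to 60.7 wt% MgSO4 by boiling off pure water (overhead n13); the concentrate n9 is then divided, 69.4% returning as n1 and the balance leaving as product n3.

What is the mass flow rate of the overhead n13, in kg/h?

1112 kg/h

Overall MgSO4 balance (none leaves overhead): MgSO4 in fresh feed = MgSO4 in product, i.e. 2150×0.293 = (1−0.694)·n9·0.607.
n9 = 629.95/(0.607×0.306) = 3391.5 kg/h.
Recycle n1 = 0.694×3391.5 = 2353.7 kg/h.
Combined feed n11 = 2150 + 2353.7 = 4503.7 kg/h.
Overhead n13 = n11 − n9 = 4503.7 − 3391.5 = 1112.2 kg/h.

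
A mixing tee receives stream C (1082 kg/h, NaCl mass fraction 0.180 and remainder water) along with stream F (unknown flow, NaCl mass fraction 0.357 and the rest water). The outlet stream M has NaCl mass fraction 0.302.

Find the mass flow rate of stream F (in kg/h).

2400 kg/h

Let F be the unknown flow. Total out = 1082 + F.
NaCl balance: 194.76 + 0.357·F = 0.302·(1082 + F)
(0.357 − 0.302)·F = 0.302×1082 − 194.76 = 132
F = 132 / 0.055 = 2400.1 kg/h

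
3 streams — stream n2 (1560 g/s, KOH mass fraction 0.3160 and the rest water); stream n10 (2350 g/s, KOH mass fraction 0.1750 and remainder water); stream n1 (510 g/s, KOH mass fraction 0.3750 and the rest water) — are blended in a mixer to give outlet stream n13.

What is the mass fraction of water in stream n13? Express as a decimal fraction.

0.7522

Total flow out = 1560 + 2350 + 510 = 4420 g/s.
water in = 1560×0.684 + 2350×0.825 + 510×0.625 = 3324.5 g/s.
water mass fraction in n13 = 3324.5/4420 = 0.7522.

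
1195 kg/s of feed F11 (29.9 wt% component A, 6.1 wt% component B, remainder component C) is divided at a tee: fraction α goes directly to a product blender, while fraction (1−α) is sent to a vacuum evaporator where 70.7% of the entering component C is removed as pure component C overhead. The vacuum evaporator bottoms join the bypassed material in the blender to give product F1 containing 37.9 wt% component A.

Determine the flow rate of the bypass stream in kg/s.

637.5 kg/s

All 1195×0.299 = 357.31 kg/s of component A reaches F1, so F1 = 357.31/0.379 = 942.76 kg/s and vapour = 252.24 kg/s.
The evaporator receives (1−α)·1195 of feed at 0.640 component C and removes 0.707 of that component C:
0.707×0.640×(1−α)×1195 = 252.24
(1−α) = 252.24/540.71 = 0.4665;  α = 0.5335.
Bypass flow = 0.5335×1195 = 637.53 kg/s.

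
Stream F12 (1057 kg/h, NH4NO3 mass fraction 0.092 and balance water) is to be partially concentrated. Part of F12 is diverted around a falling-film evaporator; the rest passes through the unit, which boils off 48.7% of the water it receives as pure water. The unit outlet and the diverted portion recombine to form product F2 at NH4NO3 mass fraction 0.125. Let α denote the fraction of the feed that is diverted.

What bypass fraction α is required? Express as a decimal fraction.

0.403

All 1057×0.092 = 97.244 kg/h of NH4NO3 reaches F2, so F2 = 97.244/0.125 = 777.95 kg/h and vapour = 279.05 kg/h.
The evaporator receives (1−α)·1057 of feed at 0.908 water and removes 0.487 of that water:
0.487×0.908×(1−α)×1057 = 279.05
(1−α) = 279.05/467.4 = 0.5970;  α = 0.4030.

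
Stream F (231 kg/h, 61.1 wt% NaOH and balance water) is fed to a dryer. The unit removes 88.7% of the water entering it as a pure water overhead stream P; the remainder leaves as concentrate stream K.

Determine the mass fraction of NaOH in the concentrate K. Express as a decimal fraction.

0.933

NaOH is not removed: 231×0.611 = 141.14 kg/h of NaOH enters K.
water entering = 231×0.389 = 89.859 kg/h; overhead removed = 0.887×89.859 = 79.705 kg/h.
Concentrate = 231 − 79.705 = 151.3 kg/h.
Mass fraction = 141.14/151.3 = 0.933.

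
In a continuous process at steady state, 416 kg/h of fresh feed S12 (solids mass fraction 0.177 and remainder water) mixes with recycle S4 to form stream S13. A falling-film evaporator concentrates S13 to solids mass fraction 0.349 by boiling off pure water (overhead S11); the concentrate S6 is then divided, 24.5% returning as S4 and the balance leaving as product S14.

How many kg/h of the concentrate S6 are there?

279.4 kg/h

Overall solids balance (none leaves overhead): solids in fresh feed = solids in product, i.e. 416×0.177 = (1−0.245)·S6·0.349.
S6 = 73.632/(0.349×0.755) = 279.44 kg/h.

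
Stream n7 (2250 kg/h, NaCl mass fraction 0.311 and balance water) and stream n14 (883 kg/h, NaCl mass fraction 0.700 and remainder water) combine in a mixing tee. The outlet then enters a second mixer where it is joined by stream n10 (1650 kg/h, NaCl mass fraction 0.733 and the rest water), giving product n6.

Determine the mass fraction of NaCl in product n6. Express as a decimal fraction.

Overall, product flow = 4783 kg/h.
NaCl in = 2250×0.311 + 883×0.700 + 1650×0.733 = 2527.3 kg/h.
NaCl fraction in n6 = 0.528.

0.528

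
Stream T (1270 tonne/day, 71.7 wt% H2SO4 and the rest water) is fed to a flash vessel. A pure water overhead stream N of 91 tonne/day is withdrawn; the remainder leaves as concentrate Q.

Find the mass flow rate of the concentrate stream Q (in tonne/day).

1179 tonne/day

Concentrate = 1270 − 91 = 1179 tonne/day.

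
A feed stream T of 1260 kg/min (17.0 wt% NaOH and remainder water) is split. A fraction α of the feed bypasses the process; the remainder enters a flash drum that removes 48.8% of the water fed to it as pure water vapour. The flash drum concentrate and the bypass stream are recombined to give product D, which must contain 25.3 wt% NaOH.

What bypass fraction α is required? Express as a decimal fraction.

0.190

All 1260×0.170 = 214.2 kg/min of NaOH reaches D, so D = 214.2/0.253 = 846.64 kg/min and vapour = 413.36 kg/min.
The evaporator receives (1−α)·1260 of feed at 0.830 water and removes 0.488 of that water:
0.488×0.830×(1−α)×1260 = 413.36
(1−α) = 413.36/510.35 = 0.8100;  α = 0.1900.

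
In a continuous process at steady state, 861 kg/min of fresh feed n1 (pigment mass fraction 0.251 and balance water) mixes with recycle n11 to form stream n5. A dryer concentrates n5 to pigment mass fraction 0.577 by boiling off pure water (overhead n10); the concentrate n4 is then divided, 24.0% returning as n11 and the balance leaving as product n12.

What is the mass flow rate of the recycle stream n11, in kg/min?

Overall pigment balance (none leaves overhead): pigment in fresh feed = pigment in product, i.e. 861×0.251 = (1−0.240)·n4·0.577.
n4 = 216.11/(0.577×0.760) = 492.82 kg/min.
Recycle n11 = 0.240×492.82 = 118.28 kg/min.

118.3 kg/min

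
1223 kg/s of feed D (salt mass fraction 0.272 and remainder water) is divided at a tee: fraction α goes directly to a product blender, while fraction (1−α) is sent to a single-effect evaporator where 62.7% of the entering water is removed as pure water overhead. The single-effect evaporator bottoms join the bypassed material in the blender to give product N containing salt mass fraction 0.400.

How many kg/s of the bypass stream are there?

365.6 kg/s

All 1223×0.272 = 332.66 kg/s of salt reaches N, so N = 332.66/0.400 = 831.64 kg/s and vapour = 391.36 kg/s.
The evaporator receives (1−α)·1223 of feed at 0.728 water and removes 0.627 of that water:
0.627×0.728×(1−α)×1223 = 391.36
(1−α) = 391.36/558.25 = 0.7011;  α = 0.2989.
Bypass flow = 0.2989×1223 = 365.61 kg/s.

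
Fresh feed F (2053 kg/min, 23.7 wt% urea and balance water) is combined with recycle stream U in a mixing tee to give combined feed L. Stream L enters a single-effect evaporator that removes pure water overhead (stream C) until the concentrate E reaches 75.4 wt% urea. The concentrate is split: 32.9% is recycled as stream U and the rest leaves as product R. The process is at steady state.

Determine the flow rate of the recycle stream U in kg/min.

Overall urea balance (none leaves overhead): urea in fresh feed = urea in product, i.e. 2053×0.237 = (1−0.329)·E·0.754.
E = 486.56/(0.754×0.671) = 961.71 kg/min.
Recycle U = 0.329×961.71 = 316.4 kg/min.

316.4 kg/min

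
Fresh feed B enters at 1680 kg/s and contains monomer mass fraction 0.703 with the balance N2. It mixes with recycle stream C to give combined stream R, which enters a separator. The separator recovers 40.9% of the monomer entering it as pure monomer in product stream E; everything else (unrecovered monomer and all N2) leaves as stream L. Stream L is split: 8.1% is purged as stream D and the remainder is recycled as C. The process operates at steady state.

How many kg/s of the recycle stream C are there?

N2 enters only via B and leaves only via the purge: 1680×0.297 = 0.081×(N2 in L), and the separator passes all N2, so N2 in R = N2 in L = 6160 kg/s.
monomer in R: m_A = 1680×0.703 + (1−0.081)·(1−0.409)·m_A, so m_A = 1181/0.4569 = 2585.1 kg/s.
L = (1−0.409)×2585.1 + 6160 = 7687.8 kg/s.
Recycle C = (1−0.081)×7687.8 = 7065.1 kg/s.

7065 kg/s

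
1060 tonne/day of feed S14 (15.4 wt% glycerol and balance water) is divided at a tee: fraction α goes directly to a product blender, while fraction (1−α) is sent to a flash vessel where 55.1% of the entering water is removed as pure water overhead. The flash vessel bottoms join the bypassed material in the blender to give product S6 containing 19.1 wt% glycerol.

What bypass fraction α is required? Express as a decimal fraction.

0.584

All 1060×0.154 = 163.24 tonne/day of glycerol reaches S6, so S6 = 163.24/0.191 = 854.66 tonne/day and vapour = 205.34 tonne/day.
The evaporator receives (1−α)·1060 of feed at 0.846 water and removes 0.551 of that water:
0.551×0.846×(1−α)×1060 = 205.34
(1−α) = 205.34/494.11 = 0.4156;  α = 0.5844.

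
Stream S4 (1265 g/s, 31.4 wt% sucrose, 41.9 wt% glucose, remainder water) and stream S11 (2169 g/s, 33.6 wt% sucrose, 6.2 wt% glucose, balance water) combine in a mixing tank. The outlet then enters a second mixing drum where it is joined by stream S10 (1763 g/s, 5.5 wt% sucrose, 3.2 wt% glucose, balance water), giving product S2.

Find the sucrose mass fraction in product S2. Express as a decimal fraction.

0.235

Overall, product flow = 5197 g/s.
sucrose in = 1265×0.314 + 2169×0.336 + 1763×0.055 = 1223 g/s.
sucrose fraction in S2 = 0.235.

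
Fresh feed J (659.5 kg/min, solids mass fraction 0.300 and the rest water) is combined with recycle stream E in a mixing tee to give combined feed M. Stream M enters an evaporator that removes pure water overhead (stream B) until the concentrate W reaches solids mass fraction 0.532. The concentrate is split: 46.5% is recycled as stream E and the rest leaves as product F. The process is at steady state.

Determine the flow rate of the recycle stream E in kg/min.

323.2 kg/min

Overall solids balance (none leaves overhead): solids in fresh feed = solids in product, i.e. 659.5×0.300 = (1−0.465)·W·0.532.
W = 197.85/(0.532×0.535) = 695.14 kg/min.
Recycle E = 0.465×695.14 = 323.24 kg/min.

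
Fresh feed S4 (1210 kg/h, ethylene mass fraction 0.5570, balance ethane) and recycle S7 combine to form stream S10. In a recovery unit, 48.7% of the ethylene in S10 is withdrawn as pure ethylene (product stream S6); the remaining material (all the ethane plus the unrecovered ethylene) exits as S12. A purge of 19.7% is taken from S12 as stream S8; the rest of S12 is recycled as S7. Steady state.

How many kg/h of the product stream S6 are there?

558.1 kg/h

ethylene in S10: m_A = 1210×0.557 + (1−0.197)·(1−0.487)·m_A, so m_A = 673.97/0.5881 = 1146.1 kg/h.
Product S6 = 0.487×1146.1 = 558.15 kg/h.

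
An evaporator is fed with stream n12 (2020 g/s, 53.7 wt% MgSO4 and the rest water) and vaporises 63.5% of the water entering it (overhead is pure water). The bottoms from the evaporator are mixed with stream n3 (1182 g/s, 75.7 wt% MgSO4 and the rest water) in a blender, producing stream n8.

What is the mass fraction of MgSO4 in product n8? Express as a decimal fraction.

0.759

Vapour removed = 0.635×0.463×2020 = 593.89 g/s; concentrate = 1426.1 g/s.
MgSO4 reaching the mixer = 1084.7 (from concentrate) + 1182×0.757 = 1979.5 g/s.
Product flow = 1426.1 + 1182 = 2608.1 g/s; MgSO4 fraction = 0.759.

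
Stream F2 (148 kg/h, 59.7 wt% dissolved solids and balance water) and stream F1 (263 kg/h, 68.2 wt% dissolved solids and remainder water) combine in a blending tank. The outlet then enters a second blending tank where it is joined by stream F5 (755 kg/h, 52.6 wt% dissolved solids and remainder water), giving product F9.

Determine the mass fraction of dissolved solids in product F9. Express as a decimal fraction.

Overall, product flow = 1166 kg/h.
dissolved solids in = 148×0.597 + 263×0.682 + 755×0.526 = 664.85 kg/h.
dissolved solids fraction in F9 = 0.570.

0.570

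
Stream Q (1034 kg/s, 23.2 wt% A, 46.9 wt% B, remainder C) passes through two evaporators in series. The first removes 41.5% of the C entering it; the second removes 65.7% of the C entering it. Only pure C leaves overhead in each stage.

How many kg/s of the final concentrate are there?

C in feed = 1034×0.299 = 309.17 kg/s.
After stage 1: C left = (1−0.415)×309.17 = 180.86; stream total = 905.7 kg/s.
After stage 2: C left = (1−0.657)×180.86 = 62.036; final concentrate = 786.87 kg/s.

786.9 kg/s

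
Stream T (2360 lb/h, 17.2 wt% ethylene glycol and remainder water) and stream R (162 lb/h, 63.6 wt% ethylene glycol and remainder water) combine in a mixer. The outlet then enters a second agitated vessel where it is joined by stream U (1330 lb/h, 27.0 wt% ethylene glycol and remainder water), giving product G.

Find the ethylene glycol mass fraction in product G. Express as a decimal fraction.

Overall, product flow = 3852 lb/h.
ethylene glycol in = 2360×0.172 + 162×0.636 + 1330×0.270 = 868.05 lb/h.
ethylene glycol fraction in G = 0.225.

0.225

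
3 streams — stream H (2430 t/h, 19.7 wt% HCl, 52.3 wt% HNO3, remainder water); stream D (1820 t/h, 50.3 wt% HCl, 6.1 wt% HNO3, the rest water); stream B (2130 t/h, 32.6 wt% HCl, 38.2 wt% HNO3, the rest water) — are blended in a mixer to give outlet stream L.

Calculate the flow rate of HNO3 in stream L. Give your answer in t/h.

HNO3 out = HNO3 in = 2430×0.523 + 1820×0.061 + 2130×0.382 = 2195.6 t/h.

2196 t/h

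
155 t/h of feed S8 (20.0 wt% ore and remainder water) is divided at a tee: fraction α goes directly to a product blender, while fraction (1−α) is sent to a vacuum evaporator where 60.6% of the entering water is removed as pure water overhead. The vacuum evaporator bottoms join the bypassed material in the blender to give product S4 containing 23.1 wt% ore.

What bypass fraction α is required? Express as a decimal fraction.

All 155×0.200 = 31 t/h of ore reaches S4, so S4 = 31/0.231 = 134.2 t/h and vapour = 20.801 t/h.
The evaporator receives (1−α)·155 of feed at 0.800 water and removes 0.606 of that water:
0.606×0.800×(1−α)×155 = 20.801
(1−α) = 20.801/75.144 = 0.2768;  α = 0.7232.

0.723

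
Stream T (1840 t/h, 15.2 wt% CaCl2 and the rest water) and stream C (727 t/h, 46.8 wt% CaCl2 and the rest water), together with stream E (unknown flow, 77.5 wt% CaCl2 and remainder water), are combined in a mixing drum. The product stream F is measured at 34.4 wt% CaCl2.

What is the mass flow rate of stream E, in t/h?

610.5 t/h

Let E be the unknown flow. Total out = 2567 + E.
CaCl2 balance: 619.92 + 0.775·E = 0.344·(2567 + E)
(0.775 − 0.344)·E = 0.344×2567 − 619.92 = 263.13
E = 263.13 / 0.431 = 610.52 t/h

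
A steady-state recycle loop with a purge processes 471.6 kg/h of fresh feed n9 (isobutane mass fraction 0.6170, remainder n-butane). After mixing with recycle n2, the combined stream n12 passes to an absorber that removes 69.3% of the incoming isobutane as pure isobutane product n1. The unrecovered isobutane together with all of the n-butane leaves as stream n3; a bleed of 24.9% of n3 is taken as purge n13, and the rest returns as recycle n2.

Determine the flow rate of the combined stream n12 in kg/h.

n-butane enters only via n9 and leaves only via the purge: 471.6×0.383 = 0.249×(n-butane in n3), and the absorber passes all n-butane, so n-butane in n12 = n-butane in n3 = 725.39 kg/h.
isobutane in n12: m_A = 471.6×0.617 + (1−0.249)·(1−0.693)·m_A, so m_A = 290.98/0.7694 = 378.17 kg/h.
n12 = 378.17 + 725.39 = 1103.6 kg/h.

1104 kg/h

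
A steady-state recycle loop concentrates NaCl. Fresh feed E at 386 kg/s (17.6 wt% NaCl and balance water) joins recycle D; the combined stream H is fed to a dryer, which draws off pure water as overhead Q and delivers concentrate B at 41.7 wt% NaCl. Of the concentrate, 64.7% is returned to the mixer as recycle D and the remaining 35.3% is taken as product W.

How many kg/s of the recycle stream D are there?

298.6 kg/s

Overall NaCl balance (none leaves overhead): NaCl in fresh feed = NaCl in product, i.e. 386×0.176 = (1−0.647)·B·0.417.
B = 67.936/(0.417×0.353) = 461.52 kg/s.
Recycle D = 0.647×461.52 = 298.6 kg/s.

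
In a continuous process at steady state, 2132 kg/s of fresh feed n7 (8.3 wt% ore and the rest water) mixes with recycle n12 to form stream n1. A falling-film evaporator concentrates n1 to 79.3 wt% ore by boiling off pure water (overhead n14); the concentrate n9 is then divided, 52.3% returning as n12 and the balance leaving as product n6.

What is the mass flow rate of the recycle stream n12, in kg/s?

244.7 kg/s

Overall ore balance (none leaves overhead): ore in fresh feed = ore in product, i.e. 2132×0.083 = (1−0.523)·n9·0.793.
n9 = 176.96/(0.793×0.477) = 467.81 kg/s.
Recycle n12 = 0.523×467.81 = 244.67 kg/s.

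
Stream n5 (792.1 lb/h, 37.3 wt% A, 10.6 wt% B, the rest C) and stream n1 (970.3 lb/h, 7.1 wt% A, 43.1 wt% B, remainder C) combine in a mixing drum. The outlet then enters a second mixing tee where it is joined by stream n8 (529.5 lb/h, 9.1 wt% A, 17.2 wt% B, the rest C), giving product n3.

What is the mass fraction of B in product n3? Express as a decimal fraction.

0.2588

Overall, product flow = 2291.9 lb/h.
B in = 792.1×0.106 + 970.3×0.431 + 529.5×0.172 = 593.24 lb/h.
B fraction in n3 = 0.2588.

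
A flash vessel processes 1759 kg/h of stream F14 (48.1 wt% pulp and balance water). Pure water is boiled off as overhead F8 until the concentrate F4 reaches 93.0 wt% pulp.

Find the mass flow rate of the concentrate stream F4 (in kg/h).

909.8 kg/h

pulp is conserved: 1759×0.481 = 846.08 kg/h all reports to the concentrate.
Concentrate = 846.08/(target fraction) = 909.76 kg/h.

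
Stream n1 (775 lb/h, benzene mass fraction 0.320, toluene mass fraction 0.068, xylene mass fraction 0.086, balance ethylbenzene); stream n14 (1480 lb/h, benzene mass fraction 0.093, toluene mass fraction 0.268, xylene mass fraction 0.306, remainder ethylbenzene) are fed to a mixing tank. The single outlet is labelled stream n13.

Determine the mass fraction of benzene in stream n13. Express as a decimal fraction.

0.171

Total flow out = 775 + 1480 = 2255 lb/h.
benzene in = 775×0.320 + 1480×0.093 = 385.64 lb/h.
benzene mass fraction in n13 = 385.64/2255 = 0.171.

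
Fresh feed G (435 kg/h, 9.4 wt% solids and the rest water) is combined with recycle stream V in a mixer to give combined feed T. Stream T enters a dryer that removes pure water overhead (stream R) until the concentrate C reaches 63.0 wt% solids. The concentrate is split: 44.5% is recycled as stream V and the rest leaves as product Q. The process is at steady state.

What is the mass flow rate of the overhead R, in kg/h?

370.1 kg/h

Overall solids balance (none leaves overhead): solids in fresh feed = solids in product, i.e. 435×0.094 = (1−0.445)·C·0.630.
C = 40.89/(0.630×0.555) = 116.95 kg/h.
Recycle V = 0.445×116.95 = 52.041 kg/h.
Combined feed T = 435 + 52.041 = 487.04 kg/h.
Overhead R = T − C = 487.04 − 116.95 = 370.1 kg/h.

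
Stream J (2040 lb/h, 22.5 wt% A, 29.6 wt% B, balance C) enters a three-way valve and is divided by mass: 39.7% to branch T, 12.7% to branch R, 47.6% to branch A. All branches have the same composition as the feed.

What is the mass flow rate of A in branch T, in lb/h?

Branch T total = 0.397×2040 = 809.88 lb/h.
A in T = 0.225×809.88 = 182.22 lb/h.

182.2 lb/h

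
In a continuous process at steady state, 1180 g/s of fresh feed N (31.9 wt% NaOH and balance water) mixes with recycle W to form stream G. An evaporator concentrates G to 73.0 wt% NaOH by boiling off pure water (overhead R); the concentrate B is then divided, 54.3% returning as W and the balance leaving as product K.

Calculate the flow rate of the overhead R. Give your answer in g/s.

Overall NaOH balance (none leaves overhead): NaOH in fresh feed = NaOH in product, i.e. 1180×0.319 = (1−0.543)·B·0.730.
B = 376.42/(0.730×0.457) = 1128.3 g/s.
Recycle W = 0.543×1128.3 = 612.68 g/s.
Combined feed G = 1180 + 612.68 = 1792.7 g/s.
Overhead R = G − B = 1792.7 − 1128.3 = 664.36 g/s.

664.4 g/s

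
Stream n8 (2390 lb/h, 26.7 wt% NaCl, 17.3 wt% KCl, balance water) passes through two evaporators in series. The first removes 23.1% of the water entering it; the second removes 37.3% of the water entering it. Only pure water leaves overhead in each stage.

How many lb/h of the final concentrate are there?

1697 lb/h

water in feed = 2390×0.560 = 1338.4 lb/h.
After stage 1: water left = (1−0.231)×1338.4 = 1029.2; stream total = 2080.8 lb/h.
After stage 2: water left = (1−0.373)×1029.2 = 645.33; final concentrate = 1696.9 lb/h.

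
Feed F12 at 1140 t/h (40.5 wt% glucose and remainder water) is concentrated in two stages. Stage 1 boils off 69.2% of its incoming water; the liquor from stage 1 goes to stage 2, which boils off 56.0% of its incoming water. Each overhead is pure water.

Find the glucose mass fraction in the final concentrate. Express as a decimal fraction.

0.834

water in feed = 1140×0.595 = 678.3 t/h.
After stage 1: water left = (1−0.692)×678.3 = 208.92; stream total = 670.62 t/h.
After stage 2: water left = (1−0.560)×208.92 = 91.923; final concentrate = 553.62 t/h.
glucose fraction = 461.7/553.62 = 0.834.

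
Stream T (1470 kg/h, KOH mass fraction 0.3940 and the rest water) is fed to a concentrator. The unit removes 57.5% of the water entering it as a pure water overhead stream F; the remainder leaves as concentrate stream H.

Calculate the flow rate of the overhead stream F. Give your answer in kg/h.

water entering = 1470×0.606 = 890.82 kg/h; overhead removed = 0.575×890.82 = 512.22 kg/h.

512.2 kg/h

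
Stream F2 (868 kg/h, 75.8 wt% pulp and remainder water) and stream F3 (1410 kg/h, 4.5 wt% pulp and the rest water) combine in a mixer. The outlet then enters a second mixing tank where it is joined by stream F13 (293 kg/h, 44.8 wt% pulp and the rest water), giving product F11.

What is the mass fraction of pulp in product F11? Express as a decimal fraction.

0.3316

Overall, product flow = 2571 kg/h.
pulp in = 868×0.758 + 1410×0.045 + 293×0.448 = 852.66 kg/h.
pulp fraction in F11 = 0.3316.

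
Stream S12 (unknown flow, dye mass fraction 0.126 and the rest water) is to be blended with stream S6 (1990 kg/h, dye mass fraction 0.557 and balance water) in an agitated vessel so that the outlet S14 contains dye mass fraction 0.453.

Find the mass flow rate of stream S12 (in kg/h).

Let S12 be the unknown flow. Total out = 1990 + S12.
dye balance: 1108.4 + 0.126·S12 = 0.453·(1990 + S12)
(0.126 − 0.453)·S12 = 0.453×1990 − 1108.4 = -206.96
S12 = -206.96 / -0.327 = 632.91 kg/h

632.9 kg/h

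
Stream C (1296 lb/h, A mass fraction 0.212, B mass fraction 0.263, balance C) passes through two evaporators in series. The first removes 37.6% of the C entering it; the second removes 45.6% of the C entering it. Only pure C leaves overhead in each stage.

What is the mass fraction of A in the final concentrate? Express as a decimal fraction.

C in feed = 1296×0.525 = 680.4 lb/h.
After stage 1: C left = (1−0.376)×680.4 = 424.57; stream total = 1040.2 lb/h.
After stage 2: C left = (1−0.456)×424.57 = 230.97; final concentrate = 846.57 lb/h.
A fraction = 274.75/846.57 = 0.325.

0.325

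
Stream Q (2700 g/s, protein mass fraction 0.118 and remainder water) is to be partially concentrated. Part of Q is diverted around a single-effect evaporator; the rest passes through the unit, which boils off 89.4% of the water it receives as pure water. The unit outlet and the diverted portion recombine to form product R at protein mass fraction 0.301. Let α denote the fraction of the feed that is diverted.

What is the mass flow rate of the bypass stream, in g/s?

618.2 g/s

All 2700×0.118 = 318.6 g/s of protein reaches R, so R = 318.6/0.301 = 1058.5 g/s and vapour = 1641.5 g/s.
The evaporator receives (1−α)·2700 of feed at 0.882 water and removes 0.894 of that water:
0.894×0.882×(1−α)×2700 = 1641.5
(1−α) = 1641.5/2129 = 0.7710;  α = 0.2290.
Bypass flow = 0.2290×2700 = 618.18 g/s.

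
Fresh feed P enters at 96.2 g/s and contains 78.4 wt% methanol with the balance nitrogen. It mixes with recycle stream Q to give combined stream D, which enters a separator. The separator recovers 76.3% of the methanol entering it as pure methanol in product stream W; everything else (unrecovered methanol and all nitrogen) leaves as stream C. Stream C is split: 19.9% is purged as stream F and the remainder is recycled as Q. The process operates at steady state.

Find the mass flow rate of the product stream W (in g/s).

methanol in D: m_A = 96.2×0.784 + (1−0.199)·(1−0.763)·m_A, so m_A = 75.421/0.8102 = 93.093 g/s.
Product W = 0.763×93.093 = 71.03 g/s.

71.03 g/s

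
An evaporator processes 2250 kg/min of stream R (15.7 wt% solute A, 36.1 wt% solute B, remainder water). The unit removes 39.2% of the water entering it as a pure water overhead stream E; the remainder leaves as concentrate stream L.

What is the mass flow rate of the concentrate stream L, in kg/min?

1825 kg/min

water entering = 2250×0.482 = 1084.5 kg/min; overhead removed = 0.392×1084.5 = 425.12 kg/min.
Concentrate = 2250 − 425.12 = 1824.9 kg/min.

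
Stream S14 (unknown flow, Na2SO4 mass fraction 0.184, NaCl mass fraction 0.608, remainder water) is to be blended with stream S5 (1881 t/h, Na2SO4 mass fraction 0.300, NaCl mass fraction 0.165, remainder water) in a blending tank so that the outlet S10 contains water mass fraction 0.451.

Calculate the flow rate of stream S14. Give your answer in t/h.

650.2 t/h

Let S14 be the unknown flow. Total out = 1881 + S14.
water balance: 1006.3 + 0.208·S14 = 0.451·(1881 + S14)
(0.208 − 0.451)·S14 = 0.451×1881 − 1006.3 = -158
S14 = -158 / -0.243 = 650.22 t/h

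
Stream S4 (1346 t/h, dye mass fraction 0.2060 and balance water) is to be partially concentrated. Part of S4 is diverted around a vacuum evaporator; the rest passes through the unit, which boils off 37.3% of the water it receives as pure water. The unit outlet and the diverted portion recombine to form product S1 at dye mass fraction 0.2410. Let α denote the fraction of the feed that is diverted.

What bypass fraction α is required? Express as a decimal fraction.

0.510

All 1346×0.206 = 277.28 t/h of dye reaches S1, so S1 = 277.28/0.241 = 1150.5 t/h and vapour = 195.48 t/h.
The evaporator receives (1−α)·1346 of feed at 0.794 water and removes 0.373 of that water:
0.373×0.794×(1−α)×1346 = 195.48
(1−α) = 195.48/398.63 = 0.4904;  α = 0.5096.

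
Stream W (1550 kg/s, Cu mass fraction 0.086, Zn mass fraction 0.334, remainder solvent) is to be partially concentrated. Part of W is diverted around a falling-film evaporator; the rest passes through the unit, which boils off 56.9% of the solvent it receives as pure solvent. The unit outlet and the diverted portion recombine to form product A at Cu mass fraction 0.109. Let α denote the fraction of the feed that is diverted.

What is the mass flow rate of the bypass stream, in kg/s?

All 1550×0.086 = 133.3 kg/s of Cu reaches A, so A = 133.3/0.109 = 1222.9 kg/s and vapour = 327.06 kg/s.
The evaporator receives (1−α)·1550 of feed at 0.580 solvent and removes 0.569 of that solvent:
0.569×0.580×(1−α)×1550 = 327.06
(1−α) = 327.06/511.53 = 0.6394;  α = 0.3606.
Bypass flow = 0.3606×1550 = 558.96 kg/s.

559 kg/s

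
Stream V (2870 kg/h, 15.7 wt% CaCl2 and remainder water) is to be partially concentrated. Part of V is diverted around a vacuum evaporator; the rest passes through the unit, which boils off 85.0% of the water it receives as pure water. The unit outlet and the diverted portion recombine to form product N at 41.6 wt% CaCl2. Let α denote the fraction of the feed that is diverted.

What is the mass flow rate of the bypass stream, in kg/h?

376.3 kg/h

All 2870×0.157 = 450.59 kg/h of CaCl2 reaches N, so N = 450.59/0.416 = 1083.1 kg/h and vapour = 1786.9 kg/h.
The evaporator receives (1−α)·2870 of feed at 0.843 water and removes 0.850 of that water:
0.850×0.843×(1−α)×2870 = 1786.9
(1−α) = 1786.9/2056.5 = 0.8689;  α = 0.1311.
Bypass flow = 0.1311×2870 = 376.31 kg/h.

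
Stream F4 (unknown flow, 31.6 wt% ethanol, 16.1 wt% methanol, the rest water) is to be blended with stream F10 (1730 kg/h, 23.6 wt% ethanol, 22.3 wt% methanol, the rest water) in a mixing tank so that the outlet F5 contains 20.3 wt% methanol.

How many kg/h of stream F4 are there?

Let F4 be the unknown flow. Total out = 1730 + F4.
methanol balance: 385.79 + 0.161·F4 = 0.203·(1730 + F4)
(0.161 − 0.203)·F4 = 0.203×1730 − 385.79 = -34.6
F4 = -34.6 / -0.042 = 823.81 kg/h

823.8 kg/h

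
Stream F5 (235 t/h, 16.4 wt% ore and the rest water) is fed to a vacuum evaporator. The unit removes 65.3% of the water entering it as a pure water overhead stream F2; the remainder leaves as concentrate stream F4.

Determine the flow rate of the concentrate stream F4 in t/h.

106.7 t/h

water entering = 235×0.836 = 196.46 t/h; overhead removed = 0.653×196.46 = 128.29 t/h.
Concentrate = 235 − 128.29 = 106.71 t/h.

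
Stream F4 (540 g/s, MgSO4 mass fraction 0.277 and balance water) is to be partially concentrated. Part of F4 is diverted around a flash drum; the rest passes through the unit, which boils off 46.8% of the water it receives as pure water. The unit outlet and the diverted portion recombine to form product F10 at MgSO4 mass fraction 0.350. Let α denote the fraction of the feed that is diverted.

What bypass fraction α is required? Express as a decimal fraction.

0.384

All 540×0.277 = 149.58 g/s of MgSO4 reaches F10, so F10 = 149.58/0.350 = 427.37 g/s and vapour = 112.63 g/s.
The evaporator receives (1−α)·540 of feed at 0.723 water and removes 0.468 of that water:
0.468×0.723×(1−α)×540 = 112.63
(1−α) = 112.63/182.72 = 0.6164;  α = 0.3836.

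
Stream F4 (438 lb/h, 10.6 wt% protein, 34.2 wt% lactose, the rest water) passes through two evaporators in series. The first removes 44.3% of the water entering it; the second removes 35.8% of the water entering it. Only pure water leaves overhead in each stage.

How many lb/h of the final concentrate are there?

282.7 lb/h

water in feed = 438×0.552 = 241.78 lb/h.
After stage 1: water left = (1−0.443)×241.78 = 134.67; stream total = 330.89 lb/h.
After stage 2: water left = (1−0.358)×134.67 = 86.458; final concentrate = 282.68 lb/h.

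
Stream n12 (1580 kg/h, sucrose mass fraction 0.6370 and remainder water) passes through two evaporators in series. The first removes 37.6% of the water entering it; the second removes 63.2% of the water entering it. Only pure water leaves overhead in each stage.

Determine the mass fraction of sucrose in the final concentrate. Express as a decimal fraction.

0.8843

water in feed = 1580×0.363 = 573.54 kg/h.
After stage 1: water left = (1−0.376)×573.54 = 357.89; stream total = 1364.3 kg/h.
After stage 2: water left = (1−0.632)×357.89 = 131.7; final concentrate = 1138.2 kg/h.
sucrose fraction = 1006.5/1138.2 = 0.8843.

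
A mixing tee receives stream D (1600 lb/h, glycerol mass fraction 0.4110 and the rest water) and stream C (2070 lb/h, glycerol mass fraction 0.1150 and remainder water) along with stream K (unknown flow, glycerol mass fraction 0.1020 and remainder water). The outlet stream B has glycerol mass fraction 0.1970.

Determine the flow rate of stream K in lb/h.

1817 lb/h

Let K be the unknown flow. Total out = 3670 + K.
glycerol balance: 895.65 + 0.102·K = 0.197·(3670 + K)
(0.102 − 0.197)·K = 0.197×3670 − 895.65 = -172.66
K = -172.66 / -0.095 = 1817.5 lb/h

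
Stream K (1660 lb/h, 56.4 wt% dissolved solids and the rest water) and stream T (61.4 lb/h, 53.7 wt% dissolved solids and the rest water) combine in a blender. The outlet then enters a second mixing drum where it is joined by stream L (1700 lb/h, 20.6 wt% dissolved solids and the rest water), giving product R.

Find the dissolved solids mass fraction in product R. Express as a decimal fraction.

Overall, product flow = 3421.4 lb/h.
dissolved solids in = 1660×0.564 + 61.4×0.537 + 1700×0.206 = 1319.4 lb/h.
dissolved solids fraction in R = 0.386.

0.386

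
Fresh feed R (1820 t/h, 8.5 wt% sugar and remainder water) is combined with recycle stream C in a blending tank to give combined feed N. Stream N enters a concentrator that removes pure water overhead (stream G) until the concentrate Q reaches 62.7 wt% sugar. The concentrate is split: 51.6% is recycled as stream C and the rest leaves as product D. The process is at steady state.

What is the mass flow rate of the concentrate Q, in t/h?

Overall sugar balance (none leaves overhead): sugar in fresh feed = sugar in product, i.e. 1820×0.085 = (1−0.516)·Q·0.627.
Q = 154.7/(0.627×0.484) = 509.77 t/h.

509.8 t/h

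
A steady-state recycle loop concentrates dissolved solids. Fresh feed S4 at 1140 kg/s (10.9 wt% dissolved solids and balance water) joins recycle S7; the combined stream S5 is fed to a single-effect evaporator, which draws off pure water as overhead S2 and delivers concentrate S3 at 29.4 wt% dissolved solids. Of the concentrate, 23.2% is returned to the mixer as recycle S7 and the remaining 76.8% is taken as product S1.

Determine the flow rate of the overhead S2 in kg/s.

Overall dissolved solids balance (none leaves overhead): dissolved solids in fresh feed = dissolved solids in product, i.e. 1140×0.109 = (1−0.232)·S3·0.294.
S3 = 124.26/(0.294×0.768) = 550.33 kg/s.
Recycle S7 = 0.232×550.33 = 127.68 kg/s.
Combined feed S5 = 1140 + 127.68 = 1267.7 kg/s.
Overhead S2 = S5 − S3 = 1267.7 − 550.33 = 717.35 kg/s.

717.3 kg/s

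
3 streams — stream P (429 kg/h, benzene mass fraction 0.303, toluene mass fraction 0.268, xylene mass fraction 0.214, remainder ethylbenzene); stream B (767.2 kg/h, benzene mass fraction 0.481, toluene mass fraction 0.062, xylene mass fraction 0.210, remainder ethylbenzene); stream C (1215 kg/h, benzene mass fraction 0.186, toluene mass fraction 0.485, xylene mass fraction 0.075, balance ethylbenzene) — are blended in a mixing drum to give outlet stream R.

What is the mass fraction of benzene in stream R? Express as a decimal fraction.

Total flow out = 429 + 767.2 + 1215 = 2411.2 kg/h.
benzene in = 429×0.303 + 767.2×0.481 + 1215×0.186 = 725 kg/h.
benzene mass fraction in R = 725/2411.2 = 0.301.

0.301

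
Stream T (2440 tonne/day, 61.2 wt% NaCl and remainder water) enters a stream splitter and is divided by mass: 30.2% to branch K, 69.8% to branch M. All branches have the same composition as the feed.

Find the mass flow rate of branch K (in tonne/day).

Branch K flow = 0.302×2440 = 736.88 tonne/day.

736.9 tonne/day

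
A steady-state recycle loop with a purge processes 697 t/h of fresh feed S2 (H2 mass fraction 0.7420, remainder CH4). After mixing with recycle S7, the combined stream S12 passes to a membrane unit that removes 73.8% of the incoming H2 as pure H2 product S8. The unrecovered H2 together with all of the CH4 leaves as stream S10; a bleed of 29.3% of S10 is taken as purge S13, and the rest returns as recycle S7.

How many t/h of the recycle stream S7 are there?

551.5 t/h

CH4 enters only via S2 and leaves only via the purge: 697×0.258 = 0.293×(CH4 in S10), and the membrane unit passes all CH4, so CH4 in S12 = CH4 in S10 = 613.74 t/h.
H2 in S12: m_A = 697×0.742 + (1−0.293)·(1−0.738)·m_A, so m_A = 517.17/0.8148 = 634.75 t/h.
S10 = (1−0.738)×634.75 + 613.74 = 780.05 t/h.
Recycle S7 = (1−0.293)×780.05 = 551.49 t/h.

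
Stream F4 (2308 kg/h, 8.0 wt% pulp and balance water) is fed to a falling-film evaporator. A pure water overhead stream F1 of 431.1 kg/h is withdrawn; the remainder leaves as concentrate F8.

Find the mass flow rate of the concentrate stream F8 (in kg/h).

1877 kg/h

Concentrate = 2308 − 431.1 = 1876.9 kg/h.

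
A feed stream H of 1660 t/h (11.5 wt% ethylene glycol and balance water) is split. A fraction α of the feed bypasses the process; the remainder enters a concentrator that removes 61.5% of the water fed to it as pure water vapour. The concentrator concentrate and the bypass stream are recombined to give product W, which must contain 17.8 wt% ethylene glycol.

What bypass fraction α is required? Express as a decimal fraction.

All 1660×0.115 = 190.9 t/h of ethylene glycol reaches W, so W = 190.9/0.178 = 1072.5 t/h and vapour = 587.53 t/h.
The evaporator receives (1−α)·1660 of feed at 0.885 water and removes 0.615 of that water:
0.615×0.885×(1−α)×1660 = 587.53
(1−α) = 587.53/903.5 = 0.6503;  α = 0.3497.

0.350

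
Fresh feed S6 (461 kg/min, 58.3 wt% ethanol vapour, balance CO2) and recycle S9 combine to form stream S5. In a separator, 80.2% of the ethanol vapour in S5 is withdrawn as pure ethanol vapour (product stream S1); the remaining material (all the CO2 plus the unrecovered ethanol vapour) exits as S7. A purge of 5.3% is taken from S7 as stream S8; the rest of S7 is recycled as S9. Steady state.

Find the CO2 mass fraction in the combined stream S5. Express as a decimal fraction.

0.9164

CO2 enters only via S6 and leaves only via the purge: 461×0.417 = 0.053×(CO2 in S7), and the separator passes all CO2, so CO2 in S5 = CO2 in S7 = 3627.1 kg/min.
ethanol vapour in S5: m_A = 461×0.583 + (1−0.053)·(1−0.802)·m_A, so m_A = 268.76/0.8125 = 330.79 kg/min.
S5 = 330.79 + 3627.1 = 3957.9 kg/min.
CO2 fraction in S5 = 3627.1/3957.9 = 0.9164.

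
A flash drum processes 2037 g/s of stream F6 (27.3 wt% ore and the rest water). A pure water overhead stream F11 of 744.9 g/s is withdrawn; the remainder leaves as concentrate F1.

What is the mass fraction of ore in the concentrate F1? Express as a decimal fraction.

ore is not removed: 2037×0.273 = 556.1 g/s of ore enters F1.
Concentrate = 2037 − 744.9 = 1292.1 g/s.
Mass fraction = 556.1/1292.1 = 0.430.

0.430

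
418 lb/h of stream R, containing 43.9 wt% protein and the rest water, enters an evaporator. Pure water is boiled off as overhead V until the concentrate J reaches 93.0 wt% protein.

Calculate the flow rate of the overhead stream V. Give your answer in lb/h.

protein is conserved: 418×0.439 = 183.5 lb/h all reports to the concentrate.
Concentrate = 183.5/(target fraction) = 197.31 lb/h.
Overhead = 418 − 197.31 = 220.69 lb/h.

220.7 lb/h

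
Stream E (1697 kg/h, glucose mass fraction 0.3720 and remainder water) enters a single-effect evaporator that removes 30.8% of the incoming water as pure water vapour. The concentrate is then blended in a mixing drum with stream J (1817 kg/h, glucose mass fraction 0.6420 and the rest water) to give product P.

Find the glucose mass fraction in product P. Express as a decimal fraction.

Vapour removed = 0.308×0.628×1697 = 328.24 kg/h; concentrate = 1368.8 kg/h.
glucose reaching the mixer = 631.28 (from concentrate) + 1817×0.642 = 1797.8 kg/h.
Product flow = 1368.8 + 1817 = 3185.8 kg/h; glucose fraction = 0.5643.

0.5643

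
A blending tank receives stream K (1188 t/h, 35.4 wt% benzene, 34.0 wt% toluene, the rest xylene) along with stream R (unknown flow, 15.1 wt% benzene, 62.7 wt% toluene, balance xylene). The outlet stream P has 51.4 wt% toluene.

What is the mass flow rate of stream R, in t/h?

Let R be the unknown flow. Total out = 1188 + R.
toluene balance: 403.92 + 0.627·R = 0.514·(1188 + R)
(0.627 − 0.514)·R = 0.514×1188 − 403.92 = 206.71
R = 206.71 / 0.113 = 1829.3 t/h

1829 t/h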